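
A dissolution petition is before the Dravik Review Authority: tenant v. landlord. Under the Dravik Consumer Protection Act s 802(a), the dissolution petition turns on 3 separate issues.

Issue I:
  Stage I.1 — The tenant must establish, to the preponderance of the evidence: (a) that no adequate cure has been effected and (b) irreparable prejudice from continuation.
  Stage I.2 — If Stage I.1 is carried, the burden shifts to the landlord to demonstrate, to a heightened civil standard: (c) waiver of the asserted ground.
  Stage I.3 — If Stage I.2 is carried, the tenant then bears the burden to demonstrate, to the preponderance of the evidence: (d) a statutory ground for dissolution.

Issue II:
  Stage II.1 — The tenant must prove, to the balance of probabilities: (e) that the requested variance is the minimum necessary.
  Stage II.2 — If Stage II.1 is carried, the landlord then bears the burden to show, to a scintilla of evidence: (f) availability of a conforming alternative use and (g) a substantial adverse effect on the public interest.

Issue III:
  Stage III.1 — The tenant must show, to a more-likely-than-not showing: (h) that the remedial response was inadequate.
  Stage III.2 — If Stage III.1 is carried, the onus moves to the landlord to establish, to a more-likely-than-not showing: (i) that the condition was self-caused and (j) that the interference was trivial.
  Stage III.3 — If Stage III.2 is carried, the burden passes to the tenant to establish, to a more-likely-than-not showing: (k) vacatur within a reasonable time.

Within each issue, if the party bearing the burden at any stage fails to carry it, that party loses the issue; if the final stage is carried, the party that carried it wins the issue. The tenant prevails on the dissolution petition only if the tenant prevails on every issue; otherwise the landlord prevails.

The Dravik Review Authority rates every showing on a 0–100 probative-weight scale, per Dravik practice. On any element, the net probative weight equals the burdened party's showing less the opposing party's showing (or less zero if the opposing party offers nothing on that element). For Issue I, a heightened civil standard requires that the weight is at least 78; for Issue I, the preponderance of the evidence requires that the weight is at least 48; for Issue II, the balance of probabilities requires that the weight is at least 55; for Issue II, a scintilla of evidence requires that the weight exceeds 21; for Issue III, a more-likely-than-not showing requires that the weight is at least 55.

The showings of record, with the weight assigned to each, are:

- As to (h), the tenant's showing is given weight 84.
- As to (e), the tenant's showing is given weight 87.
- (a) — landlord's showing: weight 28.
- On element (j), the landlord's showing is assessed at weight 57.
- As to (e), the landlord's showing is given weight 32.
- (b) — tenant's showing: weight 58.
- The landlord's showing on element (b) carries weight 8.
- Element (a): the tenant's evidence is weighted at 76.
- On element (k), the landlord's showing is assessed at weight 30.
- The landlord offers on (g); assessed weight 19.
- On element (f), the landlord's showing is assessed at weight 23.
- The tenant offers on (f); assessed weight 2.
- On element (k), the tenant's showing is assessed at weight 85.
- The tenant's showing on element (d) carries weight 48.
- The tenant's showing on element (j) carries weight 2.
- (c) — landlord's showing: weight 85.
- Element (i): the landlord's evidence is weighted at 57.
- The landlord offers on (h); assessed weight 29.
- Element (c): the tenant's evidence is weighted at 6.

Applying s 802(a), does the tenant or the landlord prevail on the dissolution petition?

— Issue I —
Stage I.1 — burden on tenant; standard: the preponderance of the evidence (weight is at least 48).
    (a): 76 − 28 = 48 ≥ 48 [met]
    (b): 58 − 8 = 50 ≥ 48 [met]
  Stage I.1 carried; the burden shifts to the landlord.
Stage I.2 — burden on landlord; standard: a heightened civil standard (weight is at least 78).
    (c): 85 − 6 = 79 ≥ 78 [met]
  All elements met. The burden passes to the tenant.
Stage I.3 — burden on tenant; standard: the preponderance of the evidence (weight is at least 48).
    (d): 48 ≥ 48 [met]
  The tenant carries the last stage.
With every stage satisfied, the tenant prevails on this issue.
— Issue II —
Stage II.1 — burden on tenant; standard: the balance of probabilities (weight is at least 55).
    (e): 87 − 32 = 55 ≥ 55 [met]
  All elements met. The burden passes to the landlord.
Stage II.2 — burden on landlord; standard: a scintilla of evidence (weight exceeds 21).
    (f): 23 − 2 = 21 ≤ 21 [not met]
    (g): 19 ≤ 21 [not met]
  The landlord does not carry Stage II.2.
The tenant prevails on this issue.
— Issue III —
At Stage III.1 the tenant must meet a more-likely-than-not showing (weight is at least 55): on (h) the weight is 84 less the opposing 29 gives net 55, which does reach 55, so (h) meets the standard.
  All elements met. The burden passes to the landlord.
At Stage III.2 the landlord must meet a more-likely-than-not showing (weight is at least 55): on (i) the weight is 57, ≥ 55, so (i) meets the standard; on (j) the weight is 57 less the opposing 2 gives net 55, which does reach 55, so (j) meets the standard.
  All elements met. The burden passes to the tenant.
At Stage III.3 the tenant must meet a more-likely-than-not showing (weight is at least 55): on (k) the weight is 85 less the opposing 30 gives net 55, which does reach 55, so (k) meets the standard.
  All elements met at the final stage.
All stages carried — the tenant prevails on this issue.
Per-issue: Issue I → tenant; Issue II → tenant; Issue III → tenant. The tenant must prevail on every issue; overall, the tenant prevails.

tenant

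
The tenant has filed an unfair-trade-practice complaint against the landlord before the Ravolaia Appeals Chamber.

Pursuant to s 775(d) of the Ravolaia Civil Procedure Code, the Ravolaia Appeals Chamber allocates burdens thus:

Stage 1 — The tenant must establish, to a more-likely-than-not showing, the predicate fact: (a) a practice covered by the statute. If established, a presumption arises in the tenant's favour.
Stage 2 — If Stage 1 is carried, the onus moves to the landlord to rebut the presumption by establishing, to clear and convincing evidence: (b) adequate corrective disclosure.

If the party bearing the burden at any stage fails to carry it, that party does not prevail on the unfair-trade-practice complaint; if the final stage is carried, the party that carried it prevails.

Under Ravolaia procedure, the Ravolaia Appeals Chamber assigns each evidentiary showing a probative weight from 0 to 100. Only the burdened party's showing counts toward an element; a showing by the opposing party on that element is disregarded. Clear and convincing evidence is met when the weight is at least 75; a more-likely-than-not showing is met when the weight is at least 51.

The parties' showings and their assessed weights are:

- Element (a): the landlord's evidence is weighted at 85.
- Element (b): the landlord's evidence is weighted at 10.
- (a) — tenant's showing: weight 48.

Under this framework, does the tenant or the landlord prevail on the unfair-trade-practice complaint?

landlord

Stage 1 — burden on tenant; standard: a more-likely-than-not showing (weight is at least 51).
    (a): 48 (landlord's 85 disregarded) < 51 [not met]
  Not every element is met, so the tenant fails to carry Stage 1.
The analysis ends at Stage 1; the landlord prevails.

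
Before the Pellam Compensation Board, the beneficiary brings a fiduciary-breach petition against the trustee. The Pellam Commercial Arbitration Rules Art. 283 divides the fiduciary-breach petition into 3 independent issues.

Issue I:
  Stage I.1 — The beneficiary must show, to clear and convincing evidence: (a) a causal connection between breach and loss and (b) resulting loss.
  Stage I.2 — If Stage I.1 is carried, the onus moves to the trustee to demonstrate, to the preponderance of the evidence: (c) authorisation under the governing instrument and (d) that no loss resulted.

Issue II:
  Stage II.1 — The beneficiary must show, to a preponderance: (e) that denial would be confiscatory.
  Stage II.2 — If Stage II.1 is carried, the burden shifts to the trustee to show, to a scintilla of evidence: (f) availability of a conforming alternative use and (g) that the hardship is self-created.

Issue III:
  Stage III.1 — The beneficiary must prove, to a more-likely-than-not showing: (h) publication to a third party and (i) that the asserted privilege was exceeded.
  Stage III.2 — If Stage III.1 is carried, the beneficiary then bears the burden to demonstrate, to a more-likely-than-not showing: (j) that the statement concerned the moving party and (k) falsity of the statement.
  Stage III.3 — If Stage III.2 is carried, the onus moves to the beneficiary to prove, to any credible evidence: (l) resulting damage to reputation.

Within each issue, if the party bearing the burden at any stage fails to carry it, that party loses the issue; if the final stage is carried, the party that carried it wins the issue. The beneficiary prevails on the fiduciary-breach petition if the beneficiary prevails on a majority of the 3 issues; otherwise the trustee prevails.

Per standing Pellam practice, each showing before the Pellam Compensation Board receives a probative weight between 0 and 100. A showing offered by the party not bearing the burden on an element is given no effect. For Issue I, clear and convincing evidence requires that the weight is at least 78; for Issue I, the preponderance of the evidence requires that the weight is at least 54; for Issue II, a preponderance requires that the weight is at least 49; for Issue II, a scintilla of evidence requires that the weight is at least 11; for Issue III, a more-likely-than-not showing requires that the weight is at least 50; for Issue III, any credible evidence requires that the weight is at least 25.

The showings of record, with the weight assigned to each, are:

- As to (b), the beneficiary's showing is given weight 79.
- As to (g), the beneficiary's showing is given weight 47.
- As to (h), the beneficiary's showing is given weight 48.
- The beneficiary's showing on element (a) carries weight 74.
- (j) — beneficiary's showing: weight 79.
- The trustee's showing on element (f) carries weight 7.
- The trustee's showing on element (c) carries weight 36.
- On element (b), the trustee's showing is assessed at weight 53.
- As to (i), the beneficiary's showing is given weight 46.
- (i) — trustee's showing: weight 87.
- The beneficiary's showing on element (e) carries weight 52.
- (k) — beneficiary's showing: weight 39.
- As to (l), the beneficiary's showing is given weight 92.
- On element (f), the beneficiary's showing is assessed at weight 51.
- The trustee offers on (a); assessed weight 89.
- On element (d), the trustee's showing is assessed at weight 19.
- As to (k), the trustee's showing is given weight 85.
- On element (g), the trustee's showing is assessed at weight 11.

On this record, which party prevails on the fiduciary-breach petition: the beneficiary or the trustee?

trustee

— Issue I —
Stage I.1 — burden on beneficiary; standard: clear and convincing evidence (weight is at least 78).
    (a): 74 (trustee's 89 disregarded) < 78 [not met]
    (b): 79 (trustee's 53 disregarded) ≥ 78 [met]
  Not every element is met, so the beneficiary fails to carry Stage I.1.
So the trustee prevails on this issue.
— Issue II —
Stage II.1 — burden on beneficiary; standard: a preponderance (weight is at least 49).
    (e): 52 ≥ 49 [met]
  The beneficiary carries Stage II.1; the trustee now bears the burden.
Stage II.2 — burden on trustee; standard: a scintilla of evidence (weight is at least 11).
    (f): 7 (beneficiary's 51 disregarded) < 11 [not met]
    (g): 11 (beneficiary's 47 disregarded) ≥ 11 [met]
  The trustee does not carry Stage II.2.
The analysis ends at Stage II.2; the beneficiary prevails on this issue.
— Issue III —
Stage III.1 — burden on beneficiary; standard: a more-likely-than-not showing (weight is at least 50).
    (h): 48 < 50 [not met]
    (i): 46 (trustee's 87 disregarded) < 50 [not met]
  The beneficiary does not carry Stage III.1.
The analysis ends at Stage III.1; the trustee prevails on this issue.
Per-issue: Issue I → trustee; Issue II → beneficiary; Issue III → trustee. The beneficiary must prevail on a majority of issues; overall, the trustee prevails.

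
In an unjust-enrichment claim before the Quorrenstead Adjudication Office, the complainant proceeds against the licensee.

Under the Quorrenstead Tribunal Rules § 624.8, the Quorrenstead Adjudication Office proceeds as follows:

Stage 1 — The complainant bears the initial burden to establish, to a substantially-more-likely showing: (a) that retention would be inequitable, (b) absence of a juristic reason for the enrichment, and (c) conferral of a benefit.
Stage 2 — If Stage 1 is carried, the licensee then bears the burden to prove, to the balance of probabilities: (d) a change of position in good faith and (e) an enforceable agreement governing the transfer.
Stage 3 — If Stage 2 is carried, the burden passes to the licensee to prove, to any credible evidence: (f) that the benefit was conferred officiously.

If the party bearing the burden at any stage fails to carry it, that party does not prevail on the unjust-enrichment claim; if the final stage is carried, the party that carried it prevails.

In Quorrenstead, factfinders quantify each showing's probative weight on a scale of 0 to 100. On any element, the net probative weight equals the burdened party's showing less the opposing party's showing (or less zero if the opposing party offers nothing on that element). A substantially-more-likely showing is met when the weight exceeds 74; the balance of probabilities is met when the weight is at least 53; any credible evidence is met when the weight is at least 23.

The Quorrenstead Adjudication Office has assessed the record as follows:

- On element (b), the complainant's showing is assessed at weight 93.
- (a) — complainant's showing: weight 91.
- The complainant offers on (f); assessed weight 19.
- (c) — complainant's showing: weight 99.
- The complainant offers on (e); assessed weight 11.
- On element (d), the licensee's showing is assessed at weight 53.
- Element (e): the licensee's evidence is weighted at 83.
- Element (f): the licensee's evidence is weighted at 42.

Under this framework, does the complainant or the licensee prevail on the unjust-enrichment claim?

At Stage 1 the complainant must meet a substantially-more-likely showing (weight exceeds 74): on (a) the weight is 91, > 74, so (a) meets the standard; on (b) the weight is 93, which does exceed 74, so (b) meets the standard; on (c) the weight is 99, which does exceed 74, so (c) meets the standard.
  All elements met. The burden passes to the licensee.
At Stage 2 the licensee must meet the balance of probabilities (weight is at least 53): on (d) the weight is 53, ≥ 53, so (d) meets the standard; on (e) the weight is 83 less the opposing 11 gives net 72, ≥ 53, so (e) meets the standard.
  Stage 2 is satisfied; the licensee continues to bear the burden.
At Stage 3 the licensee must meet any credible evidence (weight is at least 23): on (f) the weight is 42 less the opposing 19 gives net 23, ≥ 23, so (f) meets the standard.
  All elements met at the final stage.
With every stage satisfied, the licensee prevails.

licensee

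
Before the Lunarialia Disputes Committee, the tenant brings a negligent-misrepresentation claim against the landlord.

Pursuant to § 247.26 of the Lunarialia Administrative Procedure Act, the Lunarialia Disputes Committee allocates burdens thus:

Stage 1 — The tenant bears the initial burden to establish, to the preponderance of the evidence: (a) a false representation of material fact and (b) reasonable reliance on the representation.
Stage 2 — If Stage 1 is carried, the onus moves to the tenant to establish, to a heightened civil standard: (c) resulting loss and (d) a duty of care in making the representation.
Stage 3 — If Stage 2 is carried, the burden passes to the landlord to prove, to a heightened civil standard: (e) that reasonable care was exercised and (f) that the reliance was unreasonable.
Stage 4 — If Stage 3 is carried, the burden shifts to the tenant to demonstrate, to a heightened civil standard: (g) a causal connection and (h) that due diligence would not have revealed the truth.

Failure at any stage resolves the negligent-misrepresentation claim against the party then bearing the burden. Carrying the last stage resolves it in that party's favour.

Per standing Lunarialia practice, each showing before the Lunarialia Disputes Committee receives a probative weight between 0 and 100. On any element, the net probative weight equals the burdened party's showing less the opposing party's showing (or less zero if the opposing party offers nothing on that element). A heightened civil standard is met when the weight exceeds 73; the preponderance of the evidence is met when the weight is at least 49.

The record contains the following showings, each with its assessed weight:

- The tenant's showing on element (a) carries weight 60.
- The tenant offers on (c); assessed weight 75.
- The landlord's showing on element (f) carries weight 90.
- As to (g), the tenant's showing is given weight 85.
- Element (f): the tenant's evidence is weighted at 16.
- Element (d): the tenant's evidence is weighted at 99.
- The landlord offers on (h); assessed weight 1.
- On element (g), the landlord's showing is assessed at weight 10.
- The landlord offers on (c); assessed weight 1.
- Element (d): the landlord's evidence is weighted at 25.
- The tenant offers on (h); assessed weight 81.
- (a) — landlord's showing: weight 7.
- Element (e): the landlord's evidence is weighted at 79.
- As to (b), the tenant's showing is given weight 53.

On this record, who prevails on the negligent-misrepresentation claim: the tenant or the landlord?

Stage 1 — burden on tenant; standard: the preponderance of the evidence (weight is at least 49).
    (a): 60 − 7 = 53 ≥ 49 [met]
    (b): 53 ≥ 49 [met]
  Stage 1 carried; the burden remains with the tenant.
Stage 2 — burden on tenant; standard: a heightened civil standard (weight exceeds 73).
    (c): 75 − 1 = 74 > 73 [met]
    (d): 99 − 25 = 74 > 73 [met]
  Stage 2 is satisfied; the onus moves to the landlord.
Stage 3 — burden on landlord; standard: a heightened civil standard (weight exceeds 73).
    (e): 79 > 73 [met]
    (f): 90 − 16 = 74 > 73 [met]
  Stage 3 carried; the burden shifts to the tenant.
Stage 4 — burden on tenant; standard: a heightened civil standard (weight exceeds 73).
    (g): 85 − 10 = 75 > 73 [met]
    (h): 81 − 1 = 80 > 73 [met]
  The tenant carries the last stage.
All stages carried — the tenant prevails.

tenant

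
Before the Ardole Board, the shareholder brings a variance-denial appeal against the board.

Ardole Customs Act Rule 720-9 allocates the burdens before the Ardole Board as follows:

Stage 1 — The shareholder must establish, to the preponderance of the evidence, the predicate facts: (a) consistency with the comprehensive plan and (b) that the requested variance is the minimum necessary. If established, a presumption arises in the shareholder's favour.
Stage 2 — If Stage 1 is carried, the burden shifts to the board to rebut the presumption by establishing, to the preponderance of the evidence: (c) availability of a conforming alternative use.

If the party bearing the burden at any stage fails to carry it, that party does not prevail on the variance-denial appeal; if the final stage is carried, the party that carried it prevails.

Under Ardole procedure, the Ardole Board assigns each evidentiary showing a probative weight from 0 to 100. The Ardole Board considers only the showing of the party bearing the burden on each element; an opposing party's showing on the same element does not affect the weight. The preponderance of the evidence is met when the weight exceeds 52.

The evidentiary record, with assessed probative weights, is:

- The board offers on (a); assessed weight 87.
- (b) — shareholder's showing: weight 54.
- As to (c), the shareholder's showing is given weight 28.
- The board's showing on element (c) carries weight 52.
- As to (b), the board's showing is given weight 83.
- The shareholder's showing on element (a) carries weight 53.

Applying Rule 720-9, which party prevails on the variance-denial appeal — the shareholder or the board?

shareholder

Stage 1 (shareholder, the preponderance of the evidence, weight exceeds 52): (a) 53 (board's 87 disregarded) > 52 — meets; (b) 54 (board's 83 disregarded) > 52 — meets.
  All elements met. The burden passes to the board.
Stage 2 (board, the preponderance of the evidence, weight exceeds 52): (c) 52 (shareholder's 28 disregarded) ≤ 52 — fails.
  Not every element is met, so the board fails to carry Stage 2.
So the shareholder prevails.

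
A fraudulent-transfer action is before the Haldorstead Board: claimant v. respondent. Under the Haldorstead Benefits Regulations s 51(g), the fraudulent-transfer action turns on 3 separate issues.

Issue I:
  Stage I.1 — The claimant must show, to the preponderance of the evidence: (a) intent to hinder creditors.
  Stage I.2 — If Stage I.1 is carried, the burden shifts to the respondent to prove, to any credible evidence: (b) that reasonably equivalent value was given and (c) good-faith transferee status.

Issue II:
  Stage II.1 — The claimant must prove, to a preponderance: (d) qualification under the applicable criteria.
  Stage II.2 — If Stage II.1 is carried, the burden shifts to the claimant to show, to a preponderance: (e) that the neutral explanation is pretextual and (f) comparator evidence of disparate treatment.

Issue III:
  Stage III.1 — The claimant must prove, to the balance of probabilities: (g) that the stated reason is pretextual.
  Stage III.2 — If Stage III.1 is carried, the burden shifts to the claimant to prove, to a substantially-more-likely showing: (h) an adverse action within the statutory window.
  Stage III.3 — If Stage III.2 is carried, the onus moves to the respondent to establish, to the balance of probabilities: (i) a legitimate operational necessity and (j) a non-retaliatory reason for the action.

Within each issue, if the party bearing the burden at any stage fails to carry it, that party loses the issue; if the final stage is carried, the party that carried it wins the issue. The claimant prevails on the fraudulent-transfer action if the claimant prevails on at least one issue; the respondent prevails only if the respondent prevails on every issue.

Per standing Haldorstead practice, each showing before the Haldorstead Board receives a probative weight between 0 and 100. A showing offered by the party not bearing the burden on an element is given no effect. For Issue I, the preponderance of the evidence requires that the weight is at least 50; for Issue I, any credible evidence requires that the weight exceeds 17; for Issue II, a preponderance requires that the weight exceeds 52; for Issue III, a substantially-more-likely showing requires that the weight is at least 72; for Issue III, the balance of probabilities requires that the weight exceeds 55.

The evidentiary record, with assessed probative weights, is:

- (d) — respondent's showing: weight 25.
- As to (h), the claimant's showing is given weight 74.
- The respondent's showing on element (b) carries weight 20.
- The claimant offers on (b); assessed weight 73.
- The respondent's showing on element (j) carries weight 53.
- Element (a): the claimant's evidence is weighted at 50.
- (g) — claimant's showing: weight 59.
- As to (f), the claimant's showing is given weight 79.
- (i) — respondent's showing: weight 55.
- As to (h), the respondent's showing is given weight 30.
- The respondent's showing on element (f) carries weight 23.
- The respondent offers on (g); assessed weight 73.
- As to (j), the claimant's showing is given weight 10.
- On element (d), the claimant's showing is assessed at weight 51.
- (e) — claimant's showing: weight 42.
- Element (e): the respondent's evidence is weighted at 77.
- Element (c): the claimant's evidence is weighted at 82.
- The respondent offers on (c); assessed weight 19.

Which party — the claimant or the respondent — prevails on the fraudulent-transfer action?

claimant

— Issue I —
Stage I.1 (claimant, the preponderance of the evidence, weight is at least 50): (a) 50 ≥ 50 — meets.
  The claimant carries Stage I.1; the respondent now bears the burden.
Stage I.2 (respondent, any credible evidence, weight exceeds 17): (b) 20 (claimant's 73 disregarded) > 17 — meets; (c) 19 (claimant's 82 disregarded) > 17 — meets.
  Stage I.2 carried; the final stage is satisfied.
Every stage carried; the respondent prevails on this issue.
— Issue II —
Stage II.1 (claimant, a preponderance, weight exceeds 52): (d) 51 (respondent's 25 disregarded) ≤ 52 — fails.
  Stage II.1 not carried; the claimant fails its burden.
So the respondent prevails on this issue.
— Issue III —
At Stage III.1 the claimant must meet the balance of probabilities (weight exceeds 55): on (g) the weight is 59 (the respondent's 73 is given no effect), which does exceed 55, so (g) meets the standard.
  All elements met. The claimant retains the burden for Stage III.2.
At Stage III.2 the claimant must meet a substantially-more-likely showing (weight is at least 72): on (h) the weight is 74 (the respondent's 30 is given no effect), ≥ 72, so (h) meets the standard.
  Stage III.2 is satisfied; the onus moves to the respondent.
At Stage III.3 the respondent must meet the balance of probabilities (weight exceeds 55): on (i) the weight is 55, which does not exceed 55, so (i) does not meet the standard; on (j) the weight is 53 (the claimant's 10 is given no effect), ≤ 55, so (j) does not meet the standard.
  The respondent does not carry Stage III.3.
The analysis ends at Stage III.3; the claimant prevails on this issue.
Per-issue: Issue I → respondent; Issue II → respondent; Issue III → claimant. The claimant must prevail on at least one issue; overall, the claimant prevails.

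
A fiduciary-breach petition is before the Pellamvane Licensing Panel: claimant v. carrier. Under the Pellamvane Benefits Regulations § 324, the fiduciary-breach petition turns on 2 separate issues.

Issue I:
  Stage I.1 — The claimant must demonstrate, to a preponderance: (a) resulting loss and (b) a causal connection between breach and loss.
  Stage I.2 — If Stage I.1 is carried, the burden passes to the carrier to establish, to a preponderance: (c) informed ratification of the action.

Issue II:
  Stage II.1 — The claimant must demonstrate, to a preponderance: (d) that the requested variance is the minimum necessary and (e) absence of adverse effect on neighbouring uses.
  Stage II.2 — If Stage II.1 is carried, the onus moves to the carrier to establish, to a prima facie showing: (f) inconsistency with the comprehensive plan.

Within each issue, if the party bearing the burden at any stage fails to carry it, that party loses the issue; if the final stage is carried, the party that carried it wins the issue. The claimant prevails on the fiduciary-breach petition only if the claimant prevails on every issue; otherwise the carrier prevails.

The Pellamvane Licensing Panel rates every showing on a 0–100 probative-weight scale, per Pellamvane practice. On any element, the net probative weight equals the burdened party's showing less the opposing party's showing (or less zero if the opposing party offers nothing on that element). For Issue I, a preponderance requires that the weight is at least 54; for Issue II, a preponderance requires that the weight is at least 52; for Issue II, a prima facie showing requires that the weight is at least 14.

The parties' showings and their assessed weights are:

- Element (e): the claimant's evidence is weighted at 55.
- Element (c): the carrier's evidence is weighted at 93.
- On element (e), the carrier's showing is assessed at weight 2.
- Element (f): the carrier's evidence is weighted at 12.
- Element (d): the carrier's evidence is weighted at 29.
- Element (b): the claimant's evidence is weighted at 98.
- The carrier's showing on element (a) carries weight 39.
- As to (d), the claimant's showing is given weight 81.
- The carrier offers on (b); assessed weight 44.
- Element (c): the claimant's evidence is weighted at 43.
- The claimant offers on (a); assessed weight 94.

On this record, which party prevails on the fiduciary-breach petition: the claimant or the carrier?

claimant

— Issue I —
At Stage I.1 the claimant must meet a preponderance (weight is at least 54): on (a) the weight is 94 less the opposing 39 gives net 55, ≥ 54, so (a) meets the standard; on (b) the weight is 98 less the opposing 44 gives net 54, ≥ 54, so (b) meets the standard.
  The claimant carries Stage I.1; the carrier now bears the burden.
At Stage I.2 the carrier must meet a preponderance (weight is at least 54): on (c) the weight is 93 less the opposing 43 gives net 50, which does not reach 54, so (c) does not meet the standard.
  Not every element is met, so the carrier fails to carry Stage I.2.
So the claimant prevails on this issue.
— Issue II —
Stage II.1 (claimant, a preponderance, weight is at least 52): (d) net 81−29=52 ≥ 52 — meets; (e) net 55−2=53 ≥ 52 — meets.
  All elements met. The burden passes to the carrier.
Stage II.2 (carrier, a prima facie showing, weight is at least 14): (f) 12 < 14 — fails.
  Stage II.2 not carried; the carrier fails its burden.
So the claimant prevails on this issue.
Per-issue: Issue I → claimant; Issue II → claimant. The claimant must prevail on every issue; overall, the claimant prevails.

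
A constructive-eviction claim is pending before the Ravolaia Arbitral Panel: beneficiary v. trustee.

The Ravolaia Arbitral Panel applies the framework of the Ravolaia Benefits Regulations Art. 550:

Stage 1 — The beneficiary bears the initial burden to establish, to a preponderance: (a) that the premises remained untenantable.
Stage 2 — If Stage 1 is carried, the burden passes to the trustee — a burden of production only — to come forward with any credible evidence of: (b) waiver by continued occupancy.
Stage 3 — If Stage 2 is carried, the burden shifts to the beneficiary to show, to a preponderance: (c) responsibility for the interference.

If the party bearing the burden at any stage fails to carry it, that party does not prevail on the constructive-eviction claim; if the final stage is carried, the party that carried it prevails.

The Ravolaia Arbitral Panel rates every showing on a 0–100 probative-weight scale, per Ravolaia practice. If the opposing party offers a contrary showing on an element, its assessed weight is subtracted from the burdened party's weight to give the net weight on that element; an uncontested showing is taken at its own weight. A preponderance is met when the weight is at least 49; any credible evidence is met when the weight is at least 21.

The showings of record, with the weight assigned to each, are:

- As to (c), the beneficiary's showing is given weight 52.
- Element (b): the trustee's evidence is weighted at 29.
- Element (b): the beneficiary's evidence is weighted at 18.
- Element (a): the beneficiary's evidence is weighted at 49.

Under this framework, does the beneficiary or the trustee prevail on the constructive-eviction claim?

Stage 1 — burden on beneficiary; standard: a preponderance (weight is at least 49).
    (a): 49 ≥ 49 [met]
  Stage 1 is satisfied; the onus moves to the trustee.
Stage 2 — burden on trustee; standard: any credible evidence (weight is at least 21).
    (b): 29 − 18 = 11 < 21 [not met]
  Not every element is met, so the trustee fails to carry Stage 2.
The analysis ends at Stage 2; the beneficiary prevails.

beneficiary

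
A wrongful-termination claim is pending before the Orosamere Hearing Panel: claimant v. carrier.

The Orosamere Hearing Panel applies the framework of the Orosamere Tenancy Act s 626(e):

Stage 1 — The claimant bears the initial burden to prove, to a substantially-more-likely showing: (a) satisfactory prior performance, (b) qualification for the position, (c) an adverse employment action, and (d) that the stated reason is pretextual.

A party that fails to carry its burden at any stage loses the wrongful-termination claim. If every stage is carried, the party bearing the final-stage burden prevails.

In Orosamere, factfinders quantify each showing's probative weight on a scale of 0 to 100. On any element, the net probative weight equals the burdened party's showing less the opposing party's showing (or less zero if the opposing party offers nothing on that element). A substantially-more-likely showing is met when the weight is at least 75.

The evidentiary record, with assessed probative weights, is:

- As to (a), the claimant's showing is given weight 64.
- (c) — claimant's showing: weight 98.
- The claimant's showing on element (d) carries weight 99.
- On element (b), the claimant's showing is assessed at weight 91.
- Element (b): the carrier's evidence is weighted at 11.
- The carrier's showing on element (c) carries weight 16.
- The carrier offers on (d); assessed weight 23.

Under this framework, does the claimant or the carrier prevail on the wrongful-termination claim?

Stage 1 — burden on claimant; standard: a substantially-more-likely showing (weight is at least 75).
    (a): 64 < 75 [not met]
    (b): 91 − 11 = 80 ≥ 75 [met]
    (c): 98 − 16 = 82 ≥ 75 [met]
    (d): 99 − 23 = 76 ≥ 75 [met]
  Stage 1 not carried; the claimant fails its burden.
So the carrier prevails.

carrier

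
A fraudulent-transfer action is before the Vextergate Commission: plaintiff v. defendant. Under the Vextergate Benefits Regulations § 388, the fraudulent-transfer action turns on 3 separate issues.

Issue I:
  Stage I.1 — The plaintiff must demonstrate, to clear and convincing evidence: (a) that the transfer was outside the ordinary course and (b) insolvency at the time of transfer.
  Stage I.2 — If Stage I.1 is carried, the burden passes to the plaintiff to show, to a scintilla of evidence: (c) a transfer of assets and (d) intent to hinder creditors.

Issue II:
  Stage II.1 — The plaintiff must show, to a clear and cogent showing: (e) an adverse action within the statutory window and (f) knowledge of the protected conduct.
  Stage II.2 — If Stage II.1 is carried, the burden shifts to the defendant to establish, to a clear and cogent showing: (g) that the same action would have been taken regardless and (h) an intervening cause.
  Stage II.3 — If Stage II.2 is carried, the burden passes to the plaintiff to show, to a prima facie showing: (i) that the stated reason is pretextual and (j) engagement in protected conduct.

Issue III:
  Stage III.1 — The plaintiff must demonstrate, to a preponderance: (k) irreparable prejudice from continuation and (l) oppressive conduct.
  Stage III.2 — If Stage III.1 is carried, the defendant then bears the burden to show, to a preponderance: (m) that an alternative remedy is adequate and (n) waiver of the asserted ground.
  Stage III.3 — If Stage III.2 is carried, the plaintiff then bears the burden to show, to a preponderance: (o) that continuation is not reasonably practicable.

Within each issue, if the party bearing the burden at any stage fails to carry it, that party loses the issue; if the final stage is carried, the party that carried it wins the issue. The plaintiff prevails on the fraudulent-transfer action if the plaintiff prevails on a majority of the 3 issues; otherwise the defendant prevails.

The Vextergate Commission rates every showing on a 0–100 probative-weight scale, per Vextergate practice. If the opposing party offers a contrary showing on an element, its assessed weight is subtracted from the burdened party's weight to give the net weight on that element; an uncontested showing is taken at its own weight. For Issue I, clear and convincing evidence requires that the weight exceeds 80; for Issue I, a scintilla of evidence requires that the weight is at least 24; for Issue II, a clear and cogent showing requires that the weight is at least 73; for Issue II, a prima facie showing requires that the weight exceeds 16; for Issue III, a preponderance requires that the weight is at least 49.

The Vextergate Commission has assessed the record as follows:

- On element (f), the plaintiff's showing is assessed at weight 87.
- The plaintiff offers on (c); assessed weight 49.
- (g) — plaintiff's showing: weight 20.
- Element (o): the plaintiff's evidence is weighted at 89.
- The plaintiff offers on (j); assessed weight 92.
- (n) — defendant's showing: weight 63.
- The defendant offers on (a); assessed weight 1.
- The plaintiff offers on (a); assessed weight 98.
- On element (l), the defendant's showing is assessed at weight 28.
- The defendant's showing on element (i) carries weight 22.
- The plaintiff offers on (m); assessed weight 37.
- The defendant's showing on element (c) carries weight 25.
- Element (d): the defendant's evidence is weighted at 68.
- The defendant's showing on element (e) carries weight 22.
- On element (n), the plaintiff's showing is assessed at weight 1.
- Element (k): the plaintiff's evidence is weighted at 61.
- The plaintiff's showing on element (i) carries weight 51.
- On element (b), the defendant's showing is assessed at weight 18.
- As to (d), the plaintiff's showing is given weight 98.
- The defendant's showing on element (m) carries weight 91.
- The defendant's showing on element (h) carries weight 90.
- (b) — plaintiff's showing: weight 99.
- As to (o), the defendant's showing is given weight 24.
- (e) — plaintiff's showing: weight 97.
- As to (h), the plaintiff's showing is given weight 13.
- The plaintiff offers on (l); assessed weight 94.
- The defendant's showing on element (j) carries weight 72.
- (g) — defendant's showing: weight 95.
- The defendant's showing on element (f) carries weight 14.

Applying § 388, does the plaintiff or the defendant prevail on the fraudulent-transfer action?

plaintiff

— Issue I —
Stage I.1 (plaintiff, clear and convincing evidence, weight exceeds 80): (a) net 98−1=97 > 80 — meets; (b) net 99−18=81 > 80 — meets.
  All elements met. The plaintiff retains the burden for Stage I.2.
Stage I.2 (plaintiff, a scintilla of evidence, weight is at least 24): (c) net 49−25=24 ≥ 24 — meets; (d) net 98−68=30 ≥ 24 — meets.
  The plaintiff carries the last stage.
With every stage satisfied, the plaintiff prevails on this issue.
— Issue II —
At Stage II.1 the plaintiff must meet a clear and cogent showing (weight is at least 73): on (e) the weight is 97 less the opposing 22 gives net 75, ≥ 73, so (e) meets the standard; on (f) the weight is 87 less the opposing 14 gives net 73, which does reach 73, so (f) meets the standard.
  The plaintiff carries Stage II.1; the defendant now bears the burden.
At Stage II.2 the defendant must meet a clear and cogent showing (weight is at least 73): on (g) the weight is 95 less the opposing 20 gives net 75, which does reach 73, so (g) meets the standard; on (h) the weight is 90 less the opposing 13 gives net 77, which does reach 73, so (h) meets the standard.
  All elements met. The burden passes to the plaintiff.
At Stage II.3 the plaintiff must meet a prima facie showing (weight exceeds 16): on (i) the weight is 51 less the opposing 22 gives net 29, > 16, so (i) meets the standard; on (j) the weight is 92 less the opposing 72 gives net 20, which does exceed 16, so (j) meets the standard.
  All elements met at the final stage.
All stages carried — the plaintiff prevails on this issue.
— Issue III —
Stage III.1 — burden on plaintiff; standard: a preponderance (weight is at least 49).
    (k): 61 ≥ 49 [met]
    (l): 94 − 28 = 66 ≥ 49 [met]
  All elements met. The burden passes to the defendant.
Stage III.2 — burden on defendant; standard: a preponderance (weight is at least 49).
    (m): 91 − 37 = 54 ≥ 49 [met]
    (n): 63 − 1 = 62 ≥ 49 [met]
  Stage III.2 carried; the burden shifts to the plaintiff.
Stage III.3 — burden on plaintiff; standard: a preponderance (weight is at least 49).
    (o): 89 − 24 = 65 ≥ 49 [met]
  All elements met at the final stage.
All stages carried — the plaintiff prevails on this issue.
Per-issue: Issue I → plaintiff; Issue II → plaintiff; Issue III → plaintiff. The plaintiff must prevail on a majority of issues; overall, the plaintiff prevails.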